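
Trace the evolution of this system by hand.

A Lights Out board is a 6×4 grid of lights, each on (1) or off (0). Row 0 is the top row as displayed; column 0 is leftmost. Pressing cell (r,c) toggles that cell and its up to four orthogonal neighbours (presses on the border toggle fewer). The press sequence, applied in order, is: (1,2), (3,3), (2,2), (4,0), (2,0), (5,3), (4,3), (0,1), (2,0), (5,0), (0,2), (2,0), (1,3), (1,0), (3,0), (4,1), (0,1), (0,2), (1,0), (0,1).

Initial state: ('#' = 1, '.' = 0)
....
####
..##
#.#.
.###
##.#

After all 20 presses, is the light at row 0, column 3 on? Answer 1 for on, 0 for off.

1

0) ....
####
..##
#.#.
.###
##.#
1) ..#.
#...
...#
#.#.
.###
##.#
2) ..#.
#...
....
#..#
.##.
##.#
3) ..#.
#.#.
.###
#.##
.##.
##.#
4) ..#.
#.#.
.###
..##
#.#.
.#.#
5) ..#.
..#.
#.##
#.##
#.#.
.#.#
6) ..#.
..#.
#.##
#.##
#.##
.##.
7) ..#.
..#.
#.##
#.#.
#...
.###
8) ##..
.##.
#.##
#.#.
#...
.###
9) ##..
###.
.###
..#.
#...
.###
10) ##..
###.
.###
..#.
....
#.##
11) #.##
##..
.###
..#.
....
#.##
12) #.##
.#..
#.##
#.#.
....
#.##
13) #.#.
.###
#.#.
#.#.
....
#.##
14) ..#.
#.##
..#.
#.#.
....
#.##
15) ..#.
#.##
#.#.
.##.
#...
#.##
16) ..#.
#.##
#.#.
..#.
.##.
####
17) ##..
####
#.#.
..#.
.##.
####
18) #.##
##.#
#.#.
..#.
.##.
####
19) ..##
...#
..#.
..#.
.##.
####
20) ##.#
.#.#
..#.
..#.
.##.
####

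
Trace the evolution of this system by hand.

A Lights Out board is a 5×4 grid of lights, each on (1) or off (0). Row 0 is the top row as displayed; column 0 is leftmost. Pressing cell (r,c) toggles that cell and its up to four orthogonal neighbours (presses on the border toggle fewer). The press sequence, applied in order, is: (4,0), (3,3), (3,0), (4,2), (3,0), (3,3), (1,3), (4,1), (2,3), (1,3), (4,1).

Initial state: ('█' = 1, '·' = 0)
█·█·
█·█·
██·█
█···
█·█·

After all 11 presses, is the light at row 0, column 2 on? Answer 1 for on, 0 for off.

0) █·█·
█·█·
██·█
█···
█·█·
1) █·█·
█·█·
██·█
····
·██·
2) █·█·
█·█·
██··
··██
·███
3) █·█·
█·█·
·█··
████
████
4) █·█·
█·█·
·█··
██·█
█···
5) █·█·
█·█·
██··
···█
····
6) █·█·
█·█·
██·█
··█·
···█
7) █·██
█··█
██··
··█·
···█
8) █·██
█··█
██··
·██·
████
9) █·██
█···
████
·███
████
10) █·█·
█·██
███·
·███
████
11) █·█·
█·██
███·
··██
···█

1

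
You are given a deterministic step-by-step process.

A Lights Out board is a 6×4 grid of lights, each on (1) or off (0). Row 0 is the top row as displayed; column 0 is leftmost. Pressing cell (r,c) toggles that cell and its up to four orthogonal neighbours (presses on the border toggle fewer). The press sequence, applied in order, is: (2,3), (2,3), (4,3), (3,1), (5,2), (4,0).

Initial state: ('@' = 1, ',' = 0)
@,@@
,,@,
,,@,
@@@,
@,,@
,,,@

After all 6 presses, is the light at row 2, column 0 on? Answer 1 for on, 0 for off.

0

k=0  @,@@
,,@,
,,@,
@@@,
@,,@
,,,@
k=1  @,@@
,,@@
,,,@
@@@@
@,,@
,,,@
k=2  @,@@
,,@,
,,@,
@@@,
@,,@
,,,@
k=3  @,@@
,,@,
,,@,
@@@@
@,@,
,,,,
k=4  @,@@
,,@,
,@@,
,,,@
@@@,
,,,,
k=5  @,@@
,,@,
,@@,
,,,@
@@,,
,@@@
k=6  @,@@
,,@,
,@@,
@,,@
,,,,
@@@@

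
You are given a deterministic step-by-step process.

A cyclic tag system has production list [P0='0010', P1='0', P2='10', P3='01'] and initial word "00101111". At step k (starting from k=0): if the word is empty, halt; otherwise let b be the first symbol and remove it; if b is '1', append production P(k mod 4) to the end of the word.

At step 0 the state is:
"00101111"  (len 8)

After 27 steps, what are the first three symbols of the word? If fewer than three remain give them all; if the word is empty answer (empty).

011

0) "00101111"  (len 8)
1) "0101111"  (len 7)
2) "101111"  (len 6)
3) "0111110"  (len 7)
4) "111110"  (len 6)
5) "111100010"  (len 9)
6) "111000100"  (len 9)
7) "1100010010"  (len 10)
8) "10001001001"  (len 11)
9) "00010010010010"  (len 14)
10) "0010010010010"  (len 13)
11) "010010010010"  (len 12)
12) "10010010010"  (len 11)
13) "00100100100010"  (len 14)
14) "0100100100010"  (len 13)
15) "100100100010"  (len 12)
16) "0010010001001"  (len 13)
17) "010010001001"  (len 12)
18) "10010001001"  (len 11)
19) "001000100110"  (len 12)
20) "01000100110"  (len 11)
21) "1000100110"  (len 10)
22) "0001001100"  (len 10)
23) "001001100"  (len 9)
24) "01001100"  (len 8)
25) "1001100"  (len 7)
26) "0011000"  (len 7)
27) "011000"  (len 6)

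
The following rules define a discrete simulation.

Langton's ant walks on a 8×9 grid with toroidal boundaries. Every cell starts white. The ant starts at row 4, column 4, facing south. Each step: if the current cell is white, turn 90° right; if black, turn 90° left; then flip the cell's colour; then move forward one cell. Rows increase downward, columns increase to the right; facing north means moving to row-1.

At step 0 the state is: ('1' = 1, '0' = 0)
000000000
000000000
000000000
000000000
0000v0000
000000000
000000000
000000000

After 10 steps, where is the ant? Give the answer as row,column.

gen 0: 000000000
000000000
000000000
000000000
0000v0000
000000000
000000000
000000000
gen 1: 000000000
000000000
000000000
000000000
000<10000
000000000
000000000
000000000
gen 2: 000000000
000000000
000000000
000^00000
000110000
000000000
000000000
000000000
gen 3: 000000000
000000000
000000000
0001>0000
000110000
000000000
000000000
000000000
gen 4: 000000000
000000000
000000000
000110000
0001v0000
000000000
000000000
000000000
gen 5: 000000000
000000000
000000000
000110000
00010>000
000000000
000000000
000000000
gen 6: 000000000
000000000
000000000
000110000
000101000
00000v000
000000000
000000000
gen 7: 000000000
000000000
000000000
000110000
000101000
0000<1000
000000000
000000000
gen 8: 000000000
000000000
000000000
000110000
0001^1000
000011000
000000000
000000000
gen 9: 000000000
000000000
000000000
000110000
00011>000
000011000
000000000
000000000
gen 10: 000000000
000000000
000000000
00011^000
000110000
000011000
000000000
000000000

3,5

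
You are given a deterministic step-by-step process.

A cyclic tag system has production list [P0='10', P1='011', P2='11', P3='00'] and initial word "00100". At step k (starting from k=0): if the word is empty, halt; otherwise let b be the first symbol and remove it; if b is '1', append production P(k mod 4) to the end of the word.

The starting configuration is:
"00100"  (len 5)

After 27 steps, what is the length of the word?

11

step 0: "00100"  (len 5)
step 1: "0100"  (len 4)
step 2: "100"  (len 3)
step 3: "0011"  (len 4)
step 4: "011"  (len 3)
step 5: "11"  (len 2)
step 6: "1011"  (len 4)
step 7: "01111"  (len 5)
step 8: "1111"  (len 4)
step 9: "11110"  (len 5)
step 10: "1110011"  (len 7)
step 11: "11001111"  (len 8)
step 12: "100111100"  (len 9)
step 13: "0011110010"  (len 10)
step 14: "011110010"  (len 9)
step 15: "11110010"  (len 8)
step 16: "111001000"  (len 9)
step 17: "1100100010"  (len 10)
step 18: "100100010011"  (len 12)
step 19: "0010001001111"  (len 13)
step 20: "010001001111"  (len 12)
step 21: "10001001111"  (len 11)
step 22: "0001001111011"  (len 13)
step 23: "001001111011"  (len 12)
step 24: "01001111011"  (len 11)
step 25: "1001111011"  (len 10)
step 26: "001111011011"  (len 12)
step 27: "01111011011"  (len 11)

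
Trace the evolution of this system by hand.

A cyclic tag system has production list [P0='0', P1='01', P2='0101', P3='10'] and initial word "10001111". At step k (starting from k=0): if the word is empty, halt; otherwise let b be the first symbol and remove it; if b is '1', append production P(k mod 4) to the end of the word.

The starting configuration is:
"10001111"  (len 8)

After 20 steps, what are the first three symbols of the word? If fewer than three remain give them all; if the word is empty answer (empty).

011

k=0  "10001111"  (len 8)
k=1  "00011110"  (len 8)
k=2  "0011110"  (len 7)
k=3  "011110"  (len 6)
k=4  "11110"  (len 5)
k=5  "11100"  (len 5)
k=6  "110001"  (len 6)
k=7  "100010101"  (len 9)
k=8  "0001010110"  (len 10)
k=9  "001010110"  (len 9)
k=10  "01010110"  (len 8)
k=11  "1010110"  (len 7)
k=12  "01011010"  (len 8)
k=13  "1011010"  (len 7)
k=14  "01101001"  (len 8)
k=15  "1101001"  (len 7)
k=16  "10100110"  (len 8)
k=17  "01001100"  (len 8)
k=18  "1001100"  (len 7)
k=19  "0011000101"  (len 10)
k=20  "011000101"  (len 9)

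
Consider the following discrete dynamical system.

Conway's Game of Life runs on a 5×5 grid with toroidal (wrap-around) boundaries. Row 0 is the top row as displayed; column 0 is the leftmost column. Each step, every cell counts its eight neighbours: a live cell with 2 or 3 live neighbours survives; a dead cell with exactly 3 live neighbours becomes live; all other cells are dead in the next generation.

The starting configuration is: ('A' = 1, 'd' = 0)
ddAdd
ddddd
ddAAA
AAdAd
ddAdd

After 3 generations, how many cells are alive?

[0] ddAdd
ddddd
ddAAA
AAdAd
ddAdd
[1] ddddd
ddAdd
AAAAA
AAddd
ddAAd
[2] ddAAd
AdAdA
dddAA
ddddd
dAAdd
[3] AdddA
AAAdd
AddAA
ddAAd
dAAAd

13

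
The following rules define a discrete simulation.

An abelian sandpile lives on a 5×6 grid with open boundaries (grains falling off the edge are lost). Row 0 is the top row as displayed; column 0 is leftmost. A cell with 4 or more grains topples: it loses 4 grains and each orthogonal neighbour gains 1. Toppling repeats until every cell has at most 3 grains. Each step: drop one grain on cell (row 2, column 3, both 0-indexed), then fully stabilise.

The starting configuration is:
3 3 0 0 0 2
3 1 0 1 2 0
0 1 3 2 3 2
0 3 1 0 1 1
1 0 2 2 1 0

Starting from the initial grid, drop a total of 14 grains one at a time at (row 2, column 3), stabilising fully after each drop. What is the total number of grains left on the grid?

51

[0] 3 3 0 0 0 2
3 1 0 1 2 0
0 1 3 2 3 2
0 3 1 0 1 1
1 0 2 2 1 0
[1] 3 3 0 0 0 2
3 1 0 1 2 0
0 1 3 3 3 2
0 3 1 0 1 1
1 0 2 2 1 0
[2] 3 3 0 0 0 2
3 1 1 2 3 0
0 2 0 2 0 3
0 3 2 1 2 1
1 0 2 2 1 0
[3] 3 3 0 0 0 2
3 1 1 2 3 0
0 2 0 3 0 3
0 3 2 1 2 1
1 0 2 2 1 0
[4] 3 3 0 0 0 2
3 1 1 3 3 0
0 2 1 0 1 3
0 3 2 2 2 1
1 0 2 2 1 0
[5] 3 3 0 0 0 2
3 1 1 3 3 0
0 2 1 1 1 3
0 3 2 2 2 1
1 0 2 2 1 0
[6] 3 3 0 0 0 2
3 1 1 3 3 0
0 2 1 2 1 3
0 3 2 2 2 1
1 0 2 2 1 0
[7] 3 3 0 0 0 2
3 1 1 3 3 0
0 2 1 3 1 3
0 3 2 2 2 1
1 0 2 2 1 0
[8] 3 3 0 1 1 2
3 1 2 1 0 1
0 2 2 1 3 3
0 3 2 3 2 1
1 0 2 2 1 0
[9] 3 3 0 1 1 2
3 1 2 1 0 1
0 2 2 2 3 3
0 3 2 3 2 1
1 0 2 2 1 0
[10] 3 3 0 1 1 2
3 1 2 1 0 1
0 2 2 3 3 3
0 3 2 3 2 1
1 0 2 2 1 0
[11] 3 3 0 1 1 2
3 1 2 2 1 2
0 2 3 2 2 0
0 3 3 1 0 3
1 0 2 3 2 0
[12] 3 3 0 1 1 2
3 1 2 2 1 2
0 2 3 3 2 0
0 3 3 1 0 3
1 0 2 3 2 0
[13] 3 3 0 1 1 2
3 2 3 3 1 2
1 0 2 1 3 0
1 1 1 3 0 3
1 1 3 3 2 0
[14] 3 3 0 1 1 2
3 2 3 3 1 2
1 0 2 2 3 0
1 1 1 3 0 3
1 1 3 3 2 0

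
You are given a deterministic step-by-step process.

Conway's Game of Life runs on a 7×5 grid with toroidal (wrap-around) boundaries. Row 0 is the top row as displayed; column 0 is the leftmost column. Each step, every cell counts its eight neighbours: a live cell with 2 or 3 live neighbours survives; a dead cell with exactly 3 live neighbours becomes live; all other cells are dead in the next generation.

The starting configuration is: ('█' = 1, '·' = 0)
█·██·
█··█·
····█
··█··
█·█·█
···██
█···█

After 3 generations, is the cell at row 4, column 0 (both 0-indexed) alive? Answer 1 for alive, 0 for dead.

0

gen 0: █·██·
█··█·
····█
··█··
█·█·█
···██
█···█
gen 1: █·██·
████·
···██
██··█
███·█
·█···
███··
gen 2: ·····
█····
·····
·····
··███
···██
█··██
gen 3: █····
·····
·····
···█·
··█·█
·····
█··█·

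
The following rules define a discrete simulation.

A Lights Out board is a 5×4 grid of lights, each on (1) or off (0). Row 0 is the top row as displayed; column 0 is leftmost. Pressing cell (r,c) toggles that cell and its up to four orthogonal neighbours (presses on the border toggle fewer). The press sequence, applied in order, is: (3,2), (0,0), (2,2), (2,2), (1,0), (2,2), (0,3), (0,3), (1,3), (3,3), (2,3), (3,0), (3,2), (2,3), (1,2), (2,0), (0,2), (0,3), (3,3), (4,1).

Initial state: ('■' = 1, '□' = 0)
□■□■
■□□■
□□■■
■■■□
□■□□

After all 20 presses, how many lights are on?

8

t=0: □■□■
■□□■
□□■■
■■■□
□■□□
t=1: □■□■
■□□■
□□□■
■□□■
□■■□
t=2: ■□□■
□□□■
□□□■
■□□■
□■■□
t=3: ■□□■
□□■■
□■■□
■□■■
□■■□
t=4: ■□□■
□□□■
□□□■
■□□■
□■■□
t=5: □□□■
■■□■
■□□■
■□□■
□■■□
t=6: □□□■
■■■■
■■■□
■□■■
□■■□
t=7: □□■□
■■■□
■■■□
■□■■
□■■□
t=8: □□□■
■■■■
■■■□
■□■■
□■■□
t=9: □□□□
■■□□
■■■■
■□■■
□■■□
t=10: □□□□
■■□□
■■■□
■□□□
□■■■
t=11: □□□□
■■□■
■■□■
■□□■
□■■■
t=12: □□□□
■■□■
□■□■
□■□■
■■■■
t=13: □□□□
■■□■
□■■■
□□■□
■■□■
t=14: □□□□
■■□□
□■□□
□□■■
■■□■
t=15: □□■□
■□■■
□■■□
□□■■
■■□■
t=16: □□■□
□□■■
■□■□
■□■■
■■□■
t=17: □■□■
□□□■
■□■□
■□■■
■■□■
t=18: □■■□
□□□□
■□■□
■□■■
■■□■
t=19: □■■□
□□□□
■□■■
■□□□
■■□□
t=20: □■■□
□□□□
■□■■
■■□□
□□■□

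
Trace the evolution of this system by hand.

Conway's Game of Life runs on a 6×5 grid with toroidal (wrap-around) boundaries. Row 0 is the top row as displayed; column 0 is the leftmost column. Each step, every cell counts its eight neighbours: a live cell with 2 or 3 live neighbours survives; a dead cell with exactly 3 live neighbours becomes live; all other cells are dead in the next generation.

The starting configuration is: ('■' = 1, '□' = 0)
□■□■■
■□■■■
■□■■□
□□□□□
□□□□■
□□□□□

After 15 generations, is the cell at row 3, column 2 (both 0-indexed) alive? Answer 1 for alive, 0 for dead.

t=0: □■□■■
■□■■■
■□■■□
□□□□□
□□□□■
□□□□□
t=1: □■□□□
□□□□□
■□■□□
□□□■■
□□□□□
■□□■■
t=2: ■□□□■
□■□□□
□□□■■
□□□■■
■□□□□
■□□□■
t=3: □■□□■
□□□■□
■□■■■
■□□■□
■□□■□
□■□□□
t=4: ■□■□□
□■□□□
■■■□□
■□□□□
■■■□□
□■■□■
t=5: ■□■■□
□□□□□
■□■□□
□□□□■
□□■■■
□□□□■
t=6: □□□■■
□□■■■
□□□□□
■■■□■
■□□□■
■■□□□
t=7: □■□□□
□□■□■
□□□□□
□■□■■
□□■■□
□■□■□
t=8: ■■□■□
□□□□□
■□■□■
□□□■■
■■□□□
□■□■□
t=9: ■■□□■
□□■■□
■□□□■
□□■■□
■■□■□
□□□□□
t=10: ■■■■■
□□■■□
□■□□■
□□■■□
□■□■■
□□■□□
t=11: ■□□□■
□□□□□
□■□□■
□■□□□
□■□□■
□□□□□
t=12: □□□□□
□□□□■
■□□□□
□■■□□
■□□□□
□□□□■
t=13: □□□□□
□□□□□
■■□□□
■■□□□
■■□□□
□□□□□
t=14: □□□□□
□□□□□
■■□□□
□□■□■
■■□□□
□□□□□
t=15: □□□□□
□□□□□
■■□□□
□□■□■
■■□□□
□□□□□

1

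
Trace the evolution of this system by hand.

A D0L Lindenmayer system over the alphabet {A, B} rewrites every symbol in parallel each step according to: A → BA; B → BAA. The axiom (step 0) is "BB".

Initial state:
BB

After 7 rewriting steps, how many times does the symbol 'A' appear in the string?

[0] BB
[1] BAABAA
[2] BAABABABAABABA
[3] BAABABABAABABAABABAABABABAABABAABA
[4] BAABABABAABABAABABAABABABAABABAABABABAABABAABABABAABABAABABAABABABAABABAABABABAABA
[5] BAABABABAABABAABABAABABABAABABAABABABAABABAABABABAABABAABA…BAABABABAABABAABABAABABABAABABAABABABAABABAABABAABABABAABA  (len 198)
[6] BAABABABAABABAABABAABABABAABABAABABABAABABAABABABAABABAABA…BAABABAABABABAABABAABABABAABABAABABABAABABAABABAABABABAABA  (len 478)
[7] BAABABABAABABAABABAABABABAABABAABABABAABABAABABABAABABAABA…BAABABAABABABAABABAABABABAABABAABABABAABABAABABAABABABAABA  (len 1154)

676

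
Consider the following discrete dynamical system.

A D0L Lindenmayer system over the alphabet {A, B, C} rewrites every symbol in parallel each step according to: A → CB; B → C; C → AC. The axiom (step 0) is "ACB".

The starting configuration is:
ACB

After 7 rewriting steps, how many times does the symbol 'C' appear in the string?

105

[0] ACB
[1] CBACC
[2] ACCCBACAC
[3] CBACACACCCBACCBAC
[4] ACCCBACCBACCBACACACCCBACACCCBAC
[5] CBACACACCCBACACCCBACACCCBACCBACCBACACACCCBACCBACACACCCBAC
[6] ACCCBACCBACCBACACACCCBACCBACACACCCBACCBACACACCCBACACCCBACACCCBACCBACCBACACACCCBACACCCBACCBACCBACACACCCBAC
[7] CBACACACCCBACACCCBACACCCBACCBACCBACACACCCBACACCCBACCBACCBA…CCBACACACCCBACCBACACACCCBACACCCBACACCCBACCBACCBACACACCCBAC  (len 193)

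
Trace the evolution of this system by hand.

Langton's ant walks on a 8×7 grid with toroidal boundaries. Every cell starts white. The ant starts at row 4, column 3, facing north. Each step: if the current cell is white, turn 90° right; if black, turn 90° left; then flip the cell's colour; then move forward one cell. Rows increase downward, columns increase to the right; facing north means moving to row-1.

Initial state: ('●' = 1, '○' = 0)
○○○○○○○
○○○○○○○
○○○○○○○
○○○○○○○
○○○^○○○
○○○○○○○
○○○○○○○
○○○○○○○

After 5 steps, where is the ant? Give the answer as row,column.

4,2

step 0: ○○○○○○○
○○○○○○○
○○○○○○○
○○○○○○○
○○○^○○○
○○○○○○○
○○○○○○○
○○○○○○○
step 1: ○○○○○○○
○○○○○○○
○○○○○○○
○○○○○○○
○○○●>○○
○○○○○○○
○○○○○○○
○○○○○○○
step 2: ○○○○○○○
○○○○○○○
○○○○○○○
○○○○○○○
○○○●●○○
○○○○v○○
○○○○○○○
○○○○○○○
step 3: ○○○○○○○
○○○○○○○
○○○○○○○
○○○○○○○
○○○●●○○
○○○<●○○
○○○○○○○
○○○○○○○
step 4: ○○○○○○○
○○○○○○○
○○○○○○○
○○○○○○○
○○○^●○○
○○○●●○○
○○○○○○○
○○○○○○○
step 5: ○○○○○○○
○○○○○○○
○○○○○○○
○○○○○○○
○○<○●○○
○○○●●○○
○○○○○○○
○○○○○○○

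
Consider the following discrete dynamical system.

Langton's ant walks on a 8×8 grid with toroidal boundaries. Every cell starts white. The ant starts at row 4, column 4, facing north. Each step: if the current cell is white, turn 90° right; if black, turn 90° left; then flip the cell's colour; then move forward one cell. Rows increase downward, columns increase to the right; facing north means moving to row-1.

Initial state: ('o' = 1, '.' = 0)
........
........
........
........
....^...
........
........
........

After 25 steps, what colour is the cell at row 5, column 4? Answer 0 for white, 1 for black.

0

[0] ........
........
........
........
....^...
........
........
........
[1] ........
........
........
........
....o>..
........
........
........
[2] ........
........
........
........
....oo..
.....v..
........
........
[3] ........
........
........
........
....oo..
....<o..
........
........
[4] ........
........
........
........
....^o..
....oo..
........
........
[5] ........
........
........
........
...<.o..
....oo..
........
........
[6] ........
........
........
...^....
...o.o..
....oo..
........
........
[7] ........
........
........
...o>...
...o.o..
....oo..
........
........
[8] ........
........
........
...oo...
...ovo..
....oo..
........
........
[9] ........
........
........
...oo...
...<oo..
....oo..
........
........
[10] ........
........
........
...oo...
....oo..
...voo..
........
........
[11] ........
........
........
...oo...
....oo..
..<ooo..
........
........
[12] ........
........
........
...oo...
..^.oo..
..oooo..
........
........
[13] ........
........
........
...oo...
..o>oo..
..oooo..
........
........
[14] ........
........
........
...oo...
..oooo..
..ovoo..
........
........
[15] ........
........
........
...oo...
..oooo..
..o.>o..
........
........
[16] ........
........
........
...oo...
..oo^o..
..o..o..
........
........
[17] ........
........
........
...oo...
..o<.o..
..o..o..
........
........
[18] ........
........
........
...oo...
..o..o..
..ov.o..
........
........
[19] ........
........
........
...oo...
..o..o..
..<o.o..
........
........
[20] ........
........
........
...oo...
..o..o..
...o.o..
..v.....
........
[21] ........
........
........
...oo...
..o..o..
...o.o..
.<o.....
........
[22] ........
........
........
...oo...
..o..o..
.^.o.o..
.oo.....
........
[23] ........
........
........
...oo...
..o..o..
.o>o.o..
.oo.....
........
[24] ........
........
........
...oo...
..o..o..
.ooo.o..
.ov.....
........
[25] ........
........
........
...oo...
..o..o..
.ooo.o..
.o.>....
........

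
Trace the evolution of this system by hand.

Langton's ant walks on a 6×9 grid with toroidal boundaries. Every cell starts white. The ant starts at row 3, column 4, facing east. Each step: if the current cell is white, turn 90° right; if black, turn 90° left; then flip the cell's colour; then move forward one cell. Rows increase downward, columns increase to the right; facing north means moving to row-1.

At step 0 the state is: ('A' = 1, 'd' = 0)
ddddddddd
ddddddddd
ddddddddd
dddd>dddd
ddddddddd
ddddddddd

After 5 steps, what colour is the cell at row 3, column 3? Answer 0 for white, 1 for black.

t=0: ddddddddd
ddddddddd
ddddddddd
dddd>dddd
ddddddddd
ddddddddd
t=1: ddddddddd
ddddddddd
ddddddddd
ddddAdddd
ddddvdddd
ddddddddd
t=2: ddddddddd
ddddddddd
ddddddddd
ddddAdddd
ddd<Adddd
ddddddddd
t=3: ddddddddd
ddddddddd
ddddddddd
ddd^Adddd
dddAAdddd
ddddddddd
t=4: ddddddddd
ddddddddd
ddddddddd
dddA>dddd
dddAAdddd
ddddddddd
t=5: ddddddddd
ddddddddd
dddd^dddd
dddAddddd
dddAAdddd
ddddddddd

1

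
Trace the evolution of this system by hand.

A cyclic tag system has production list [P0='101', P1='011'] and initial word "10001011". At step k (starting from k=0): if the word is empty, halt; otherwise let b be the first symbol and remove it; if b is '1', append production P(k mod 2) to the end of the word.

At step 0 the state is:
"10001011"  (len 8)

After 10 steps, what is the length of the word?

13

t=0: "10001011"  (len 8)
t=1: "0001011101"  (len 10)
t=2: "001011101"  (len 9)
t=3: "01011101"  (len 8)
t=4: "1011101"  (len 7)
t=5: "011101101"  (len 9)
t=6: "11101101"  (len 8)
t=7: "1101101101"  (len 10)
t=8: "101101101011"  (len 12)
t=9: "01101101011101"  (len 14)
t=10: "1101101011101"  (len 13)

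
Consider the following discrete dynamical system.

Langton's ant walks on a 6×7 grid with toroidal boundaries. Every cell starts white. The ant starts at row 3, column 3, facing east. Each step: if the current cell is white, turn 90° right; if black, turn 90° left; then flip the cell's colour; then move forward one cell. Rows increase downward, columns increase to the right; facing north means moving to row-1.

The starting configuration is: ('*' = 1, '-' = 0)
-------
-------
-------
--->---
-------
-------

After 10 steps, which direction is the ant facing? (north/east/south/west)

west

step 0: -------
-------
-------
--->---
-------
-------
step 1: -------
-------
-------
---*---
---v---
-------
step 2: -------
-------
-------
---*---
--<*---
-------
step 3: -------
-------
-------
--^*---
--**---
-------
step 4: -------
-------
-------
--*>---
--**---
-------
step 5: -------
-------
---^---
--*----
--**---
-------
step 6: -------
-------
---*>--
--*----
--**---
-------
step 7: -------
-------
---**--
--*-v--
--**---
-------
step 8: -------
-------
---**--
--*<*--
--**---
-------
step 9: -------
-------
---^*--
--***--
--**---
-------
step 10: -------
-------
--<-*--
--***--
--**---
-------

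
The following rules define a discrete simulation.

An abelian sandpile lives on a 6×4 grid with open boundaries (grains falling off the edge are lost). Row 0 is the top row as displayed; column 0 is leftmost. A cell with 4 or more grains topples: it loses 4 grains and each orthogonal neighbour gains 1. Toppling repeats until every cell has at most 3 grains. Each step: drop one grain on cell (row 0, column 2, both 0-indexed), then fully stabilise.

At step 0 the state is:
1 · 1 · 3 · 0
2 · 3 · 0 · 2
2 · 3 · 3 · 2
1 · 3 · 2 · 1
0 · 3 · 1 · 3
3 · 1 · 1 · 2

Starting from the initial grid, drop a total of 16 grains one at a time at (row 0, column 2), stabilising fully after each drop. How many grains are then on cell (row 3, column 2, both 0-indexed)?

gen 0: 1 · 1 · 3 · 0
2 · 3 · 0 · 2
2 · 3 · 3 · 2
1 · 3 · 2 · 1
0 · 3 · 1 · 3
3 · 1 · 1 · 2
gen 1: 1 · 2 · 0 · 1
2 · 3 · 1 · 2
2 · 3 · 3 · 2
1 · 3 · 2 · 1
0 · 3 · 1 · 3
3 · 1 · 1 · 2
gen 2: 1 · 2 · 1 · 1
2 · 3 · 1 · 2
2 · 3 · 3 · 2
1 · 3 · 2 · 1
0 · 3 · 1 · 3
3 · 1 · 1 · 2
gen 3: 1 · 2 · 2 · 1
2 · 3 · 1 · 2
2 · 3 · 3 · 2
1 · 3 · 2 · 1
0 · 3 · 1 · 3
3 · 1 · 1 · 2
gen 4: 1 · 2 · 3 · 1
2 · 3 · 1 · 2
2 · 3 · 3 · 2
1 · 3 · 2 · 1
0 · 3 · 1 · 3
3 · 1 · 1 · 2
gen 5: 1 · 3 · 0 · 2
2 · 3 · 2 · 2
2 · 3 · 3 · 2
1 · 3 · 2 · 1
0 · 3 · 1 · 3
3 · 1 · 1 · 2
gen 6: 1 · 3 · 1 · 2
2 · 3 · 2 · 2
2 · 3 · 3 · 2
1 · 3 · 2 · 1
0 · 3 · 1 · 3
3 · 1 · 1 · 2
gen 7: 1 · 3 · 2 · 2
2 · 3 · 2 · 2
2 · 3 · 3 · 2
1 · 3 · 2 · 1
0 · 3 · 1 · 3
3 · 1 · 1 · 2
gen 8: 1 · 3 · 3 · 2
2 · 3 · 2 · 2
2 · 3 · 3 · 2
1 · 3 · 2 · 1
0 · 3 · 1 · 3
3 · 1 · 1 · 2
gen 9: 2 · 1 · 2 · 3
3 · 2 · 1 · 3
3 · 2 · 2 · 3
2 · 2 · 0 · 2
1 · 0 · 3 · 3
3 · 2 · 1 · 2
gen 10: 2 · 1 · 3 · 3
3 · 2 · 1 · 3
3 · 2 · 2 · 3
2 · 2 · 0 · 2
1 · 0 · 3 · 3
3 · 2 · 1 · 2
gen 11: 2 · 2 · 1 · 1
3 · 2 · 3 · 1
3 · 2 · 3 · 0
2 · 2 · 0 · 3
1 · 0 · 3 · 3
3 · 2 · 1 · 2
gen 12: 2 · 2 · 2 · 1
3 · 2 · 3 · 1
3 · 2 · 3 · 0
2 · 2 · 0 · 3
1 · 0 · 3 · 3
3 · 2 · 1 · 2
gen 13: 2 · 2 · 3 · 1
3 · 2 · 3 · 1
3 · 2 · 3 · 0
2 · 2 · 0 · 3
1 · 0 · 3 · 3
3 · 2 · 1 · 2
gen 14: 2 · 3 · 1 · 2
3 · 3 · 1 · 2
3 · 3 · 0 · 1
2 · 2 · 1 · 3
1 · 0 · 3 · 3
3 · 2 · 1 · 2
gen 15: 2 · 3 · 2 · 2
3 · 3 · 1 · 2
3 · 3 · 0 · 1
2 · 2 · 1 · 3
1 · 0 · 3 · 3
3 · 2 · 1 · 2
gen 16: 2 · 3 · 3 · 2
3 · 3 · 1 · 2
3 · 3 · 0 · 1
2 · 2 · 1 · 3
1 · 0 · 3 · 3
3 · 2 · 1 · 2

1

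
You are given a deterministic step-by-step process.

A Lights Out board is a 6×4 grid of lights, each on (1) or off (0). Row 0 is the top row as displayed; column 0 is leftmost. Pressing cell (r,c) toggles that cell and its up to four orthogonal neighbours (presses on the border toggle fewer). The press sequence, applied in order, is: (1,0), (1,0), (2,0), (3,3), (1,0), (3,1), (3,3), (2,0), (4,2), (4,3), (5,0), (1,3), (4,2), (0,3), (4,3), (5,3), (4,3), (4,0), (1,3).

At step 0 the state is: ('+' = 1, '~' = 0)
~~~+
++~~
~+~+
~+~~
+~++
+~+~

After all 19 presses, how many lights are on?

11

gen 0: ~~~+
++~~
~+~+
~+~~
+~++
+~+~
gen 1: +~~+
~~~~
++~+
~+~~
+~++
+~+~
gen 2: ~~~+
++~~
~+~+
~+~~
+~++
+~+~
gen 3: ~~~+
~+~~
+~~+
++~~
+~++
+~+~
gen 4: ~~~+
~+~~
+~~~
++++
+~+~
+~+~
gen 5: +~~+
+~~~
~~~~
++++
+~+~
+~+~
gen 6: +~~+
+~~~
~+~~
~~~+
+++~
+~+~
gen 7: +~~+
+~~~
~+~+
~~+~
++++
+~+~
gen 8: +~~+
~~~~
+~~+
+~+~
++++
+~+~
gen 9: +~~+
~~~~
+~~+
+~~~
+~~~
+~~~
gen 10: +~~+
~~~~
+~~+
+~~+
+~++
+~~+
gen 11: +~~+
~~~~
+~~+
+~~+
~~++
~+~+
gen 12: +~~~
~~++
+~~~
+~~+
~~++
~+~+
gen 13: +~~~
~~++
+~~~
+~++
~+~~
~+++
gen 14: +~++
~~+~
+~~~
+~++
~+~~
~+++
gen 15: +~++
~~+~
+~~~
+~+~
~+++
~++~
gen 16: +~++
~~+~
+~~~
+~+~
~++~
~+~+
gen 17: +~++
~~+~
+~~~
+~++
~+~+
~+~~
gen 18: +~++
~~+~
+~~~
~~++
+~~+
++~~
gen 19: +~+~
~~~+
+~~+
~~++
+~~+
++~~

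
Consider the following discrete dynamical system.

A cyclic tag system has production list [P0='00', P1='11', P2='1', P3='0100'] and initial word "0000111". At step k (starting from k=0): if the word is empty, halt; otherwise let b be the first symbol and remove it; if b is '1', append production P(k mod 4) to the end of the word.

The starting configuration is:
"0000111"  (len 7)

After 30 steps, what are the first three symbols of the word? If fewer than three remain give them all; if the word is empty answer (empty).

100

t=0: "0000111"  (len 7)
t=1: "000111"  (len 6)
t=2: "00111"  (len 5)
t=3: "0111"  (len 4)
t=4: "111"  (len 3)
t=5: "1100"  (len 4)
t=6: "10011"  (len 5)
t=7: "00111"  (len 5)
t=8: "0111"  (len 4)
t=9: "111"  (len 3)
t=10: "1111"  (len 4)
t=11: "1111"  (len 4)
t=12: "1110100"  (len 7)
t=13: "11010000"  (len 8)
t=14: "101000011"  (len 9)
t=15: "010000111"  (len 9)
t=16: "10000111"  (len 8)
t=17: "000011100"  (len 9)
t=18: "00011100"  (len 8)
t=19: "0011100"  (len 7)
t=20: "011100"  (len 6)
t=21: "11100"  (len 5)
t=22: "110011"  (len 6)
t=23: "100111"  (len 6)
t=24: "001110100"  (len 9)
t=25: "01110100"  (len 8)
t=26: "1110100"  (len 7)
t=27: "1101001"  (len 7)
t=28: "1010010100"  (len 10)
t=29: "01001010000"  (len 11)
t=30: "1001010000"  (len 10)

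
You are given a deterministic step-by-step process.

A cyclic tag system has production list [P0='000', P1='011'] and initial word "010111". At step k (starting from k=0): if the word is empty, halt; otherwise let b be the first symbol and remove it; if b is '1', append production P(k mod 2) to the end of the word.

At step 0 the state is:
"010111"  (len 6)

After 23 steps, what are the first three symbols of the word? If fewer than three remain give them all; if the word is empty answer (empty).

000

t=0: "010111"  (len 6)
t=1: "10111"  (len 5)
t=2: "0111011"  (len 7)
t=3: "111011"  (len 6)
t=4: "11011011"  (len 8)
t=5: "1011011000"  (len 10)
t=6: "011011000011"  (len 12)
t=7: "11011000011"  (len 11)
t=8: "1011000011011"  (len 13)
t=9: "011000011011000"  (len 15)
t=10: "11000011011000"  (len 14)
t=11: "1000011011000000"  (len 16)
t=12: "000011011000000011"  (len 18)
t=13: "00011011000000011"  (len 17)
t=14: "0011011000000011"  (len 16)
t=15: "011011000000011"  (len 15)
t=16: "11011000000011"  (len 14)
t=17: "1011000000011000"  (len 16)
t=18: "011000000011000011"  (len 18)
t=19: "11000000011000011"  (len 17)
t=20: "1000000011000011011"  (len 19)
t=21: "000000011000011011000"  (len 21)
t=22: "00000011000011011000"  (len 20)
t=23: "0000011000011011000"  (len 19)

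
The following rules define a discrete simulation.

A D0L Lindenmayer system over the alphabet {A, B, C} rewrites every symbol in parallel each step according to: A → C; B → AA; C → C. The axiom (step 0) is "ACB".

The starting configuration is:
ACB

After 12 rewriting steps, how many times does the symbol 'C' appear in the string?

4

step 0: ACB
step 1: CCAA
step 2: CCCC
step 3: CCCC
step 4: CCCC
step 5: CCCC
step 6: CCCC
step 7: CCCC
step 8: CCCC
step 9: CCCC
step 10: CCCC
step 11: CCCC
step 12: CCCC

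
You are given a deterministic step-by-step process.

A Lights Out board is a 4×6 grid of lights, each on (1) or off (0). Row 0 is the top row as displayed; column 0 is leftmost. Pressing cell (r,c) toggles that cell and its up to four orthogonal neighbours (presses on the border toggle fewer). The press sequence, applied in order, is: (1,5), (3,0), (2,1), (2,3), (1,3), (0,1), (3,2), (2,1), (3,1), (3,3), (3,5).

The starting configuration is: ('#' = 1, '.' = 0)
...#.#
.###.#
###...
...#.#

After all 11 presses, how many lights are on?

9

gen 0: ...#.#
.###.#
###...
...#.#
gen 1: ...#..
.####.
###..#
...#.#
gen 2: ...#..
.####.
.##..#
##.#.#
gen 3: ...#..
..###.
#....#
#..#.#
gen 4: ...#..
..#.#.
#.####
#....#
gen 5: ......
...#..
#.#.##
#....#
gen 6: ###...
.#.#..
#.#.##
#....#
gen 7: ###...
.#.#..
#...##
####.#
gen 8: ###...
...#..
.##.##
#.##.#
gen 9: ###...
...#..
..#.##
.#.#.#
gen 10: ###...
...#..
..####
.##.##
gen 11: ###...
...#..
..###.
.##...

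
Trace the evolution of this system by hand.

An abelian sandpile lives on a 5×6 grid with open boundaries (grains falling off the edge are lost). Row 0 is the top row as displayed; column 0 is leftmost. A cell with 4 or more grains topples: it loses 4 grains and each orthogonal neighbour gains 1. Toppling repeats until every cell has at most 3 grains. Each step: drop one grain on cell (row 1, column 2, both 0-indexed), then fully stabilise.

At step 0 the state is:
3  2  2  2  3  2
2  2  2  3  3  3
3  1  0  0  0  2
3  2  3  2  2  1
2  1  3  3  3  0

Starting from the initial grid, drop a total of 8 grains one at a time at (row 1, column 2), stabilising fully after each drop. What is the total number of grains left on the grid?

gen 0: 3  2  2  2  3  2
2  2  2  3  3  3
3  1  0  0  0  2
3  2  3  2  2  1
2  1  3  3  3  0
gen 1: 3  2  2  2  3  2
2  2  3  3  3  3
3  1  0  0  0  2
3  2  3  2  2  1
2  1  3  3  3  0
gen 2: 3  3  0  1  2  0
2  3  2  2  2  1
3  1  1  1  1  3
3  2  3  2  2  1
2  1  3  3  3  0
gen 3: 3  3  0  1  2  0
2  3  3  2  2  1
3  1  1  1  1  3
3  2  3  2  2  1
2  1  3  3  3  0
gen 4: 1  1  2  1  2  0
1  2  1  3  2  1
1  3  2  1  1  3
0  3  3  2  2  1
3  1  3  3  3  0
gen 5: 1  1  2  1  2  0
1  2  2  3  2  1
1  3  2  1  1  3
0  3  3  2  2  1
3  1  3  3  3  0
gen 6: 1  1  2  1  2  0
1  2  3  3  2  1
1  3  2  1  1  3
0  3  3  2  2  1
3  1  3  3  3  0
gen 7: 1  1  3  2  2  0
1  3  1  0  3  1
1  3  3  2  1  3
0  3  3  2  2  1
3  1  3  3  3  0
gen 8: 1  1  3  2  2  0
1  3  2  0  3  1
1  3  3  2  1  3
0  3  3  2  2  1
3  1  3  3  3  0

56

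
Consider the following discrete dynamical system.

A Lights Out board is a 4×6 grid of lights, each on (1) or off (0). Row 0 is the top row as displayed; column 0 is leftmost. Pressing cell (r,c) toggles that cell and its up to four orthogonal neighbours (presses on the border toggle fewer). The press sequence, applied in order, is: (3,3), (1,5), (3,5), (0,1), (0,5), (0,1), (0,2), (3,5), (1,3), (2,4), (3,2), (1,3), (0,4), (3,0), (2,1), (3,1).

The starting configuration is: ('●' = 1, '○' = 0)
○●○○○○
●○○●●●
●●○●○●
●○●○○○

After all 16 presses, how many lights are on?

13

t=0: ○●○○○○
●○○●●●
●●○●○●
●○●○○○
t=1: ○●○○○○
●○○●●●
●●○○○●
●○○●●○
t=2: ○●○○○●
●○○●○○
●●○○○○
●○○●●○
t=3: ○●○○○●
●○○●○○
●●○○○●
●○○●○●
t=4: ●○●○○●
●●○●○○
●●○○○●
●○○●○●
t=5: ●○●○●○
●●○●○●
●●○○○●
●○○●○●
t=6: ○●○○●○
●○○●○●
●●○○○●
●○○●○●
t=7: ○○●●●○
●○●●○●
●●○○○●
●○○●○●
t=8: ○○●●●○
●○●●○●
●●○○○○
●○○●●○
t=9: ○○●○●○
●○○○●●
●●○●○○
●○○●●○
t=10: ○○●○●○
●○○○○●
●●○○●●
●○○●○○
t=11: ○○●○●○
●○○○○●
●●●○●●
●●●○○○
t=12: ○○●●●○
●○●●●●
●●●●●●
●●●○○○
t=13: ○○●○○●
●○●●○●
●●●●●●
●●●○○○
t=14: ○○●○○●
●○●●○●
○●●●●●
○○●○○○
t=15: ○○●○○●
●●●●○●
●○○●●●
○●●○○○
t=16: ○○●○○●
●●●●○●
●●○●●●
●○○○○○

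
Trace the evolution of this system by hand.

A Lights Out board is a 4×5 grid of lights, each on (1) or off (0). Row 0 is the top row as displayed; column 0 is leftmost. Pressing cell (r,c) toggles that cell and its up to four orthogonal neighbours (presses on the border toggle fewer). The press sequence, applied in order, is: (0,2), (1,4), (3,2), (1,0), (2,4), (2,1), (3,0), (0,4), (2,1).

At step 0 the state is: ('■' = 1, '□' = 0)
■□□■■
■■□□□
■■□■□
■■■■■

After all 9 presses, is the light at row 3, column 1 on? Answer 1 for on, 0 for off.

1

t=0: ■□□■■
■■□□□
■■□■□
■■■■■
t=1: ■■■□■
■■■□□
■■□■□
■■■■■
t=2: ■■■□□
■■■■■
■■□■■
■■■■■
t=3: ■■■□□
■■■■■
■■■■■
■□□□■
t=4: □■■□□
□□■■■
□■■■■
■□□□■
t=5: □■■□□
□□■■□
□■■□□
■□□□□
t=6: □■■□□
□■■■□
■□□□□
■■□□□
t=7: □■■□□
□■■■□
□□□□□
□□□□□
t=8: □■■■■
□■■■■
□□□□□
□□□□□
t=9: □■■■■
□□■■■
■■■□□
□■□□□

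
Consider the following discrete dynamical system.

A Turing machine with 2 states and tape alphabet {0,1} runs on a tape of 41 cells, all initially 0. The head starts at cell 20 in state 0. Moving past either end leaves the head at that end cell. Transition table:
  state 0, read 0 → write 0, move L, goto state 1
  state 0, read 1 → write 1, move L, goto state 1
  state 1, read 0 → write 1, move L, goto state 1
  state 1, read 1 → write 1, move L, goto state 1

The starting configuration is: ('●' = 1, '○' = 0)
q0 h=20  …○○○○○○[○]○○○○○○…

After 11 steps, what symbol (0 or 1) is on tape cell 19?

gen 0: q0 h=20  …○○○○○○[○]○○○○○○…
gen 1: q1 h=19  …○○○○○○[○]○○○○○○…
gen 2: q1 h=18  …○○○○○○[○]●○○○○○…
gen 3: q1 h=17  …○○○○○○[○]●●○○○○…
gen 4: q1 h=16  …○○○○○○[○]●●●○○○…
gen 5: q1 h=15  …○○○○○○[○]●●●●○○…
gen 6: q1 h=14  …○○○○○○[○]●●●●●○…
gen 7: q1 h=13  …○○○○○○[○]●●●●●●…
gen 8: q1 h=12  …○○○○○○[○]●●●●●●…
gen 9: q1 h=11  …○○○○○○[○]●●●●●●…
gen 10: q1 h=10  …○○○○○○[○]●●●●●●…
gen 11: q1 h= 9  …○○○○○○[○]●●●●●●…

1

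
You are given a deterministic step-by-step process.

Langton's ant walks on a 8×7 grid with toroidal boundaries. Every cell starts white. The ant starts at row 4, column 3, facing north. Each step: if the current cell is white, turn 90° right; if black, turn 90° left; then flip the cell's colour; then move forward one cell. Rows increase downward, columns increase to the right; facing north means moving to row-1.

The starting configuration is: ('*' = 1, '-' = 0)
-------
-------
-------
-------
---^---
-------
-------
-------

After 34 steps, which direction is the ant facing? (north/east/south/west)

step 0: -------
-------
-------
-------
---^---
-------
-------
-------
step 1: -------
-------
-------
-------
---*>--
-------
-------
-------
step 2: -------
-------
-------
-------
---**--
----v--
-------
-------
step 3: -------
-------
-------
-------
---**--
---<*--
-------
-------
step 4: -------
-------
-------
-------
---^*--
---**--
-------
-------
step 5: -------
-------
-------
-------
--<-*--
---**--
-------
-------
step 6: -------
-------
-------
--^----
--*-*--
---**--
-------
-------
step 7: -------
-------
-------
--*>---
--*-*--
---**--
-------
-------
step 8: -------
-------
-------
--**---
--*v*--
---**--
-------
-------
step 9: -------
-------
-------
--**---
--<**--
---**--
-------
-------
step 10: -------
-------
-------
--**---
---**--
--v**--
-------
-------
step 11: -------
-------
-------
--**---
---**--
-<***--
-------
-------
step 12: -------
-------
-------
--**---
-^-**--
-****--
-------
-------
step 13: -------
-------
-------
--**---
-*>**--
-****--
-------
-------
step 14: -------
-------
-------
--**---
-****--
-*v**--
-------
-------
step 15: -------
-------
-------
--**---
-****--
-*->*--
-------
-------
step 16: -------
-------
-------
--**---
-**^*--
-*--*--
-------
-------
step 17: -------
-------
-------
--**---
-*<-*--
-*--*--
-------
-------
step 18: -------
-------
-------
--**---
-*--*--
-*v-*--
-------
-------
step 19: -------
-------
-------
--**---
-*--*--
-<*-*--
-------
-------
step 20: -------
-------
-------
--**---
-*--*--
--*-*--
-v-----
-------
step 21: -------
-------
-------
--**---
-*--*--
--*-*--
<*-----
-------
step 22: -------
-------
-------
--**---
-*--*--
^-*-*--
**-----
-------
step 23: -------
-------
-------
--**---
-*--*--
*>*-*--
**-----
-------
step 24: -------
-------
-------
--**---
-*--*--
***-*--
*v-----
-------
step 25: -------
-------
-------
--**---
-*--*--
***-*--
*->----
-------
step 26: -------
-------
-------
--**---
-*--*--
***-*--
*-*----
--v----
step 27: -------
-------
-------
--**---
-*--*--
***-*--
*-*----
-<*----
step 28: -------
-------
-------
--**---
-*--*--
***-*--
*^*----
-**----
step 29: -------
-------
-------
--**---
-*--*--
***-*--
**>----
-**----
step 30: -------
-------
-------
--**---
-*--*--
**^-*--
**-----
-**----
step 31: -------
-------
-------
--**---
-*--*--
*<--*--
**-----
-**----
step 32: -------
-------
-------
--**---
-*--*--
*---*--
*v-----
-**----
step 33: -------
-------
-------
--**---
-*--*--
*---*--
*->----
-**----
step 34: -------
-------
-------
--**---
-*--*--
*---*--
*-*----
-*v----

south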